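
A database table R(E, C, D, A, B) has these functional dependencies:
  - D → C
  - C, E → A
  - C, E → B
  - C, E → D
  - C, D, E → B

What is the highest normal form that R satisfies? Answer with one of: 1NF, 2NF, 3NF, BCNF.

Candidate keys: {C, E}, {D, E}. Prime attributes: {C, D, E}.
For D → C we have {D}⁺ = {C, D}; {D} is not a superkey, so BCNF fails.
Its right-hand attributes {C} are all prime, as are those of every other non-superkey FD — the relation is in 3NF.

3NF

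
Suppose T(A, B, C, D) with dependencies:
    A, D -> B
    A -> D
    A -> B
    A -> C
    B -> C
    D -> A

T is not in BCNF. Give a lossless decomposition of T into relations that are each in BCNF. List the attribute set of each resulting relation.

{A, B, D}; {B, C}

Candidate keys of the original relation: {A}, {D}.
{A, B, C, D}: {B} determines {B, C} here but is not a superkey — split on B -> C, giving {B, C} and {A, B, D}.
{B, C} has no BCNF violation.
{A, B, D} has no BCNF violation.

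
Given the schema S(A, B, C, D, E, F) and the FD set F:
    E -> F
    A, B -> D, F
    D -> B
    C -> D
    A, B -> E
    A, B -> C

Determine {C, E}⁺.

Start with {C, E}.
E -> F applies; add {F} → now {C, E, F}.
C -> D applies; add {D} → now {C, D, E, F}.
D -> B applies; add {B} → now {B, C, D, E, F}.
No further FD applies.

{B, C, D, E, F}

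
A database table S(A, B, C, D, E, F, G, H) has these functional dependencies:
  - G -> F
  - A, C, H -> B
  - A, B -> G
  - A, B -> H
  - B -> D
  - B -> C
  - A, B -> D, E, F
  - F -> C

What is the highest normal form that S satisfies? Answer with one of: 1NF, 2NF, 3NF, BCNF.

Candidate keys: {A, B}, {A, C, H}, {A, F, H}, {A, G, H}. Prime attributes: {A, B, C, F, G, H}.
G -> F breaks BCNF: {G}⁺ = {C, F, G}, so {G} is not a superkey.
B -> D has non-prime {D} on the right and a non-superkey on the left, so 3NF fails.
Since {B} ⊂ {A, B} and {B}⁺ ⊇ {D} with {D} non-prime, there is a partial dependency; 2NF fails.

1NF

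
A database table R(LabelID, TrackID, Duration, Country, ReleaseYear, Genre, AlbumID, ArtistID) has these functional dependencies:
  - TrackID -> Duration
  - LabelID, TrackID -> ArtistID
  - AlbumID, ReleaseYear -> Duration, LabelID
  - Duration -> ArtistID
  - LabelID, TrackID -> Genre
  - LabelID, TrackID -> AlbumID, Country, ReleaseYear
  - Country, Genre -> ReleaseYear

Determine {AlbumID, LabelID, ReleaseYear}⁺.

Start with {AlbumID, LabelID, ReleaseYear}.
AlbumID, ReleaseYear -> Duration, LabelID applies; add {Duration} → now {AlbumID, Duration, LabelID, ReleaseYear}.
Duration -> ArtistID applies; add {ArtistID} → now {AlbumID, ArtistID, Duration, LabelID, ReleaseYear}.
No further FD applies.

{AlbumID, ArtistID, Duration, LabelID, ReleaseYear}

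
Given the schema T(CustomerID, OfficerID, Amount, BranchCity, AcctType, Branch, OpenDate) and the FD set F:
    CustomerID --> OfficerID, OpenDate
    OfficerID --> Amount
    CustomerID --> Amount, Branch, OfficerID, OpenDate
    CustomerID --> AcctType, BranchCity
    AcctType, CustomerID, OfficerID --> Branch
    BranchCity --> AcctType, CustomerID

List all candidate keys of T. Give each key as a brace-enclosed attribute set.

{BranchCity}, {CustomerID}

{BranchCity}⁺ = {AcctType, Amount, Branch, BranchCity, CustomerID, OfficerID, OpenDate}, which is every attribute, so {BranchCity} is a candidate key.
{CustomerID}⁺ = {AcctType, Amount, Branch, BranchCity, CustomerID, OfficerID, OpenDate}, which is every attribute, so {CustomerID} is a candidate key.
No proper subset of any of these is a key, and no other minimal superkey exists.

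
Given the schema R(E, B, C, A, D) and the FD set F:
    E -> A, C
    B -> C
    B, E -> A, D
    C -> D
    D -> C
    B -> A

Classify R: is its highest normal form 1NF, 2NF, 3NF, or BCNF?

1NF

Candidate key: {B, E}. Prime attributes: {B, E}.
E -> A, C: {E}⁺ = {A, C, D, E}, which is not all of the attributes, so the left side is not a superkey — BCNF is violated.
E -> A, C has non-prime {A, C} on the right and a non-superkey on the left, so 3NF fails.
Since {B} ⊂ {B, E} and {B}⁺ ⊇ {A, C, D} with {A, C, D} non-prime, there is a partial dependency; 2NF fails.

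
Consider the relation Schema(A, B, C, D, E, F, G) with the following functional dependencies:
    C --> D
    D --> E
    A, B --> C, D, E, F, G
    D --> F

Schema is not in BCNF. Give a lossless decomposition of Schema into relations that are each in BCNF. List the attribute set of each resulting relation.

{A, B, C, G}; {C, D}; {D, E, F}

Candidate key of the original relation: {A, B}.
{A, B, C, D, E, F, G}: {C} determines {C, D, E, F} here but is not a superkey — split on C --> D, E, F, giving {C, D, E, F} and {A, B, C, G}.
{C, D, E, F}: {D} determines {D, E, F} here but is not a superkey — split on D --> E, F, giving {D, E, F} and {C, D}.
{D, E, F}: every determinant is a superkey — BCNF.
{C, D}: every determinant is a superkey — BCNF.
{A, B, C, G}: every determinant is a superkey — BCNF.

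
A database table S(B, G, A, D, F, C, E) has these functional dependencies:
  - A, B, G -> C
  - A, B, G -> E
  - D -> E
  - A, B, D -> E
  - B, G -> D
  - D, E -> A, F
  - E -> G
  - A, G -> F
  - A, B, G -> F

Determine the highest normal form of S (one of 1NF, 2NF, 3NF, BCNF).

1NF

Candidate keys: {B, D}, {B, E}, {B, G}. Prime attributes: {B, D, E, G}.
For D -> E we have {D}⁺ = {A, D, E, F, G}; {D} is not a superkey, so BCNF fails.
D, E -> A, F has non-prime {A, F} on the right and a non-superkey on the left, so 3NF fails.
Since {D} ⊂ {B, D} and {D}⁺ ⊇ {A, F} with {A, F} non-prime, there is a partial dependency; 2NF fails.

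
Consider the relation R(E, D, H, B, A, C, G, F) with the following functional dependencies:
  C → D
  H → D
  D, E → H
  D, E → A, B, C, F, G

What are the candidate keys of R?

{C, E}, {D, E}, {E, H}

{E} never appears on the right of any FD, so every key must include it.
{C, E} is a candidate key since {C, E}⁺ = {A, B, C, D, E, F, G, H} covers every attribute.
{D, E} is a candidate key since {D, E}⁺ = {A, B, C, D, E, F, G, H} covers every attribute.
{E, H} is a candidate key since {E, H}⁺ = {A, B, C, D, E, F, G, H} covers every attribute.
Any other superkey properly contains one of these, so there are no further candidate keys.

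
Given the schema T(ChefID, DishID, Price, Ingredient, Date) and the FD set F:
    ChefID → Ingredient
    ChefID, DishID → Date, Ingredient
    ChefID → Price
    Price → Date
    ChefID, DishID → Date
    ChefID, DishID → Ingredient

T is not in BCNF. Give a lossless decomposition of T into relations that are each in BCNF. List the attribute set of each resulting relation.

{ChefID, DishID}; {ChefID, Ingredient, Price}; {Date, Price}

Candidate key of the original relation: {ChefID, DishID}.
In {ChefID, Date, DishID, Ingredient, Price}, {ChefID} is not a superkey ({ChefID}⁺ restricted to this set is {ChefID, Date, Ingredient, Price}), so split on ChefID → Date, Ingredient, Price into {ChefID, Date, Ingredient, Price} and {ChefID, DishID}.
In {ChefID, Date, Ingredient, Price}, {Price} is not a superkey ({Price}⁺ restricted to this set is {Date, Price}), so split on Price → Date into {Date, Price} and {ChefID, Ingredient, Price}.
{Date, Price} has no BCNF violation.
{ChefID, Ingredient, Price} has no BCNF violation.
{ChefID, DishID} has no BCNF violation.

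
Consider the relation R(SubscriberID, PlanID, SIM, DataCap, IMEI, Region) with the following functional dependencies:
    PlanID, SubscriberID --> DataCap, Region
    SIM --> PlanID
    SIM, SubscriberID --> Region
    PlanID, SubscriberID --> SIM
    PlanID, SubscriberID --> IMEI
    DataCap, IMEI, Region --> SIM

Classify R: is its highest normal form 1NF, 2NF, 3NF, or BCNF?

Candidate keys: {DataCap, IMEI, Region, SubscriberID}, {PlanID, SubscriberID}, {SIM, SubscriberID}. Prime attributes: {DataCap, IMEI, PlanID, Region, SIM, SubscriberID}.
SIM --> PlanID: {SIM}⁺ = {PlanID, SIM}, which is not all of the attributes, so the left side is not a superkey — BCNF is violated.
But every attribute on its right side ({PlanID}) is prime, and the same holds for every other non-superkey FD, so 3NF still holds.

3NF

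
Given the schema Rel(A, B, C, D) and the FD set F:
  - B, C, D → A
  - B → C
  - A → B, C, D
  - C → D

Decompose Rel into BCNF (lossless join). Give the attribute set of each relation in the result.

{A, B, C}; {C, D}

Candidate keys of the original relation: {A}, {B}.
{A, B, C, D}: {C} determines {C, D} here but is not a superkey — split on C → D, giving {C, D} and {A, B, C}.
{C, D} is in BCNF.
{A, B, C} is in BCNF.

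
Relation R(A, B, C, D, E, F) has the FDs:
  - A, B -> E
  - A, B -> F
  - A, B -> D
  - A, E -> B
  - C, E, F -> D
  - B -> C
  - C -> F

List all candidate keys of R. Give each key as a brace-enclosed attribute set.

{A} never appears on the right of any FD, so every key must include it.
{A, B}⁺ = {A, B, C, D, E, F}, which is every attribute, so {A, B} is a candidate key.
{A, E}⁺ = {A, B, C, D, E, F}, which is every attribute, so {A, E} is a candidate key.
These are minimal and exhaustive — every other superkey contains one of them.

{A, B}, {A, E}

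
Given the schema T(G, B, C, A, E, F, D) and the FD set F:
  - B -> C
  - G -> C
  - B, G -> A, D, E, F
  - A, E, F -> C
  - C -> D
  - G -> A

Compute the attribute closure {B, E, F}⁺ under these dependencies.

Start with {B, E, F}.
B -> C applies; add {C} → now {B, C, E, F}.
C -> D applies; add {D} → now {B, C, D, E, F}.
No further FD applies.

{B, C, D, E, F}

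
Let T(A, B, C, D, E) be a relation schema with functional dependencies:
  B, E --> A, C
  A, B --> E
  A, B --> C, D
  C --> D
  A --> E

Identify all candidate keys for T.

{A, B}, {B, E}

{B} never appears on the right of any FD, so every key must include it.
Closure of {A, B} is {A, B, C, D, E}, the whole schema; {A, B} is a candidate key.
Closure of {B, E} is {A, B, C, D, E}, the whole schema; {B, E} is a candidate key.
No proper subset of any of these is a key, and no other minimal superkey exists.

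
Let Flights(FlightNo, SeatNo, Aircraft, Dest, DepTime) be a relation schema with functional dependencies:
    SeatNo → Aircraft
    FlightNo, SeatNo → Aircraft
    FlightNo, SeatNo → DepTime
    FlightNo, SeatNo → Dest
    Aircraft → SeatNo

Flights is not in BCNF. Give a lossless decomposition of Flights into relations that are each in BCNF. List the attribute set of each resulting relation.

{Aircraft, SeatNo}; {DepTime, Dest, FlightNo, SeatNo}

Candidate keys of the original relation: {Aircraft, FlightNo}, {FlightNo, SeatNo}.
Within {Aircraft, DepTime, Dest, FlightNo, SeatNo}: {SeatNo}⁺ ∩ {Aircraft, DepTime, Dest, FlightNo, SeatNo} = {Aircraft, SeatNo}, not the whole set, so SeatNo → Aircraft violates BCNF; decompose into {Aircraft, SeatNo} and {DepTime, Dest, FlightNo, SeatNo}.
{Aircraft, SeatNo} is in BCNF.
{DepTime, Dest, FlightNo, SeatNo} is in BCNF.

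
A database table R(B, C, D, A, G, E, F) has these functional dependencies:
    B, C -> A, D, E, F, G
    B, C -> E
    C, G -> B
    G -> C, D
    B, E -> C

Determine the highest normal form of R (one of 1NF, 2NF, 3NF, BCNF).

Candidate keys: {B, C}, {B, E}, {G}. Prime attributes: {B, C, E, G}.
Every FD has a superkey on the left, so the relation is in BCNF.

BCNF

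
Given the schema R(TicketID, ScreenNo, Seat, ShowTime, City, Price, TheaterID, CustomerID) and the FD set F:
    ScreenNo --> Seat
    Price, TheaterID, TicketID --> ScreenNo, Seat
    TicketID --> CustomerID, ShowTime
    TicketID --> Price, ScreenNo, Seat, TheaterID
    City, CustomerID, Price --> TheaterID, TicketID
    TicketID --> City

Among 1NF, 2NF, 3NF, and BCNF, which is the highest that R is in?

Candidate keys: {City, CustomerID, Price}, {TicketID}. Prime attributes: {City, CustomerID, Price, TicketID}.
For ScreenNo --> Seat we have {ScreenNo}⁺ = {ScreenNo, Seat}; {ScreenNo} is not a superkey, so BCNF fails.
ScreenNo --> Seat determines the non-prime attribute {Seat} from a non-superkey — 3NF is violated.
Checking every proper subset of each key, none determines a non-prime attribute — 2NF is satisfied.

2NF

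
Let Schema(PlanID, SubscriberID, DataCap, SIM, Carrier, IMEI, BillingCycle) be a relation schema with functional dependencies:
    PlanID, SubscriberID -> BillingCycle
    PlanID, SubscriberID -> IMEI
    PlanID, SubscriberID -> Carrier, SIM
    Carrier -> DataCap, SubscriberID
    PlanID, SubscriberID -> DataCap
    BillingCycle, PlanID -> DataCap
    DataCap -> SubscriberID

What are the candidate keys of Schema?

Attributes never on any right-hand side: {PlanID} — every candidate key must contain it.
{BillingCycle, PlanID}⁺ = {BillingCycle, Carrier, DataCap, IMEI, PlanID, SIM, SubscriberID}, which is every attribute, so {BillingCycle, PlanID} is a candidate key.
{Carrier, PlanID}⁺ = {BillingCycle, Carrier, DataCap, IMEI, PlanID, SIM, SubscriberID}, which is every attribute, so {Carrier, PlanID} is a candidate key.
{DataCap, PlanID}⁺ = {BillingCycle, Carrier, DataCap, IMEI, PlanID, SIM, SubscriberID}, which is every attribute, so {DataCap, PlanID} is a candidate key.
{PlanID, SubscriberID}⁺ = {BillingCycle, Carrier, DataCap, IMEI, PlanID, SIM, SubscriberID}, which is every attribute, so {PlanID, SubscriberID} is a candidate key.
No proper subset of any of these is a key, and no other minimal superkey exists.

{BillingCycle, PlanID}, {Carrier, PlanID}, {DataCap, PlanID}, {PlanID, SubscriberID}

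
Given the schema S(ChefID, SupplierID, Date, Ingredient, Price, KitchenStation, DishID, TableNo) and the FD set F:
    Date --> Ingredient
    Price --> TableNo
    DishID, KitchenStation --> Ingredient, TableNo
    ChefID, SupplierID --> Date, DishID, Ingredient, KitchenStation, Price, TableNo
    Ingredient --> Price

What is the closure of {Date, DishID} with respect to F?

Start with {Date, DishID}.
Date --> Ingredient applies; add {Ingredient} → now {Date, DishID, Ingredient}.
Ingredient --> Price applies; add {Price} → now {Date, DishID, Ingredient, Price}.
Price --> TableNo applies; add {TableNo} → now {Date, DishID, Ingredient, Price, TableNo}.
No further FD applies.

{Date, DishID, Ingredient, Price, TableNo}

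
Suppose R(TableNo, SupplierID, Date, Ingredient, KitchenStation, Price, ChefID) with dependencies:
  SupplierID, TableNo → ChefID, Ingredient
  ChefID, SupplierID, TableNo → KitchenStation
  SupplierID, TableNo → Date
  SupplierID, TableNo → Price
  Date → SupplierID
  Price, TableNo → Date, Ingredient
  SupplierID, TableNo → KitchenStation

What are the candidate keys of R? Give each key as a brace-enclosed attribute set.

{Date, TableNo}, {Price, TableNo}, {SupplierID, TableNo}

{TableNo} never appears on the right of any FD, so every key must include it.
{Date, TableNo}⁺ = {ChefID, Date, Ingredient, KitchenStation, Price, SupplierID, TableNo}, which is every attribute, so {Date, TableNo} is a candidate key.
{Price, TableNo}⁺ = {ChefID, Date, Ingredient, KitchenStation, Price, SupplierID, TableNo}, which is every attribute, so {Price, TableNo} is a candidate key.
{SupplierID, TableNo}⁺ = {ChefID, Date, Ingredient, KitchenStation, Price, SupplierID, TableNo}, which is every attribute, so {SupplierID, TableNo} is a candidate key.
These are minimal and exhaustive — every other superkey contains one of them.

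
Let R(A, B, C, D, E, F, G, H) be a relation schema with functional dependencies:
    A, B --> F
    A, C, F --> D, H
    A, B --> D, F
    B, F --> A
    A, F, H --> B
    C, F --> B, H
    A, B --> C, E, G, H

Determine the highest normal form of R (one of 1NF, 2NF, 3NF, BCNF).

Candidate keys: {A, B}, {A, F, H}, {B, F}, {C, F}. Prime attributes: {A, B, C, F, H}.
Each dependency's left side is a superkey — BCNF holds.

BCNF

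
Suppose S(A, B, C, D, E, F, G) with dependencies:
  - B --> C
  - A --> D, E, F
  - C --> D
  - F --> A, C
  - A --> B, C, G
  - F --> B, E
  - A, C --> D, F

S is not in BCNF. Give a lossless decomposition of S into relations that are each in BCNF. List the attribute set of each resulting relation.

Candidate keys of the original relation: {A}, {F}.
In {A, B, C, D, E, F, G}, {B} is not a superkey ({B}⁺ restricted to this set is {B, C, D}), so split on B --> C, D into {B, C, D} and {A, B, E, F, G}.
In {B, C, D}, {C} is not a superkey ({C}⁺ restricted to this set is {C, D}), so split on C --> D into {C, D} and {B, C}.
{C, D} has no BCNF violation.
{B, C} has no BCNF violation.
{A, B, E, F, G} has no BCNF violation.

{A, B, E, F, G}; {B, C}; {C, D}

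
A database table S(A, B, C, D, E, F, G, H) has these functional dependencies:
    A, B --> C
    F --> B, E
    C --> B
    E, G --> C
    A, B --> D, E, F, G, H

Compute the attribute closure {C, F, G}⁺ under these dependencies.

{B, C, E, F, G}

Start with {C, F, G}.
F --> B, E applies; add {B, E} → now {B, C, E, F, G}.
No further FD applies.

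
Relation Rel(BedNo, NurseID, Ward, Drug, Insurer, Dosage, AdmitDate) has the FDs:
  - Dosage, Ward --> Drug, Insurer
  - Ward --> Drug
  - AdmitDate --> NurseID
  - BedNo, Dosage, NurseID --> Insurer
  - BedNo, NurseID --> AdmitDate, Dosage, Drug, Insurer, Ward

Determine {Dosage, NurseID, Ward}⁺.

Start with {Dosage, NurseID, Ward}.
Dosage, Ward --> Drug, Insurer applies; add {Drug, Insurer} → now {Dosage, Drug, Insurer, NurseID, Ward}.
No further FD applies.

{Dosage, Drug, Insurer, NurseID, Ward}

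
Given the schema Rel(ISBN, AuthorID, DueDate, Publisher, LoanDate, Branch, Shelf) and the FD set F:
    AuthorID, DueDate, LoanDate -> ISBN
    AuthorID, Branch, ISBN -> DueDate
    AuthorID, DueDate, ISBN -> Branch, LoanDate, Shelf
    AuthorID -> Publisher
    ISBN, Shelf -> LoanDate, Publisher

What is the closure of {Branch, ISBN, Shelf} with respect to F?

{Branch, ISBN, LoanDate, Publisher, Shelf}

Start with {Branch, ISBN, Shelf}.
ISBN, Shelf -> LoanDate, Publisher applies; add {LoanDate, Publisher} → now {Branch, ISBN, LoanDate, Publisher, Shelf}.
No further FD applies.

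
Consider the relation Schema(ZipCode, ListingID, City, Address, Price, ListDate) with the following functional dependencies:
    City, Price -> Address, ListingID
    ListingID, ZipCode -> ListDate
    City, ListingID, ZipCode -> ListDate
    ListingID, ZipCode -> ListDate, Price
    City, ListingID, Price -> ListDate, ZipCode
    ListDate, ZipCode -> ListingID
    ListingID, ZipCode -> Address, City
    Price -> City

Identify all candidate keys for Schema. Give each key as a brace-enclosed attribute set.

{Price}⁺ = {Address, City, ListDate, ListingID, Price, ZipCode}, which is every attribute, so {Price} is a candidate key.
{ListDate, ZipCode}⁺ = {Address, City, ListDate, ListingID, Price, ZipCode}, which is every attribute, so {ListDate, ZipCode} is a candidate key.
{ListingID, ZipCode}⁺ = {Address, City, ListDate, ListingID, Price, ZipCode}, which is every attribute, so {ListingID, ZipCode} is a candidate key.
Any other superkey properly contains one of these, so there are no further candidate keys.

{ListDate, ZipCode}, {ListingID, ZipCode}, {Price}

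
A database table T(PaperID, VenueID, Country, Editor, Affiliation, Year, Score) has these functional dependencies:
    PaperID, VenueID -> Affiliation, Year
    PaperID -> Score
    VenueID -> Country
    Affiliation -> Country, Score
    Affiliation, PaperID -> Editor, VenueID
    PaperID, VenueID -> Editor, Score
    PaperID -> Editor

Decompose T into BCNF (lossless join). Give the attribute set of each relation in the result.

Candidate keys of the original relation: {Affiliation, PaperID}, {PaperID, VenueID}.
{Affiliation, Country, Editor, PaperID, Score, VenueID, Year}: {PaperID} determines {Editor, PaperID, Score} here but is not a superkey — split on PaperID -> Editor, Score, giving {Editor, PaperID, Score} and {Affiliation, Country, PaperID, VenueID, Year}.
{Editor, PaperID, Score} has no BCNF violation.
{Affiliation, Country, PaperID, VenueID, Year}: {VenueID} determines {Country, VenueID} here but is not a superkey — split on VenueID -> Country, giving {Country, VenueID} and {Affiliation, PaperID, VenueID, Year}.
{Country, VenueID} has no BCNF violation.
{Affiliation, PaperID, VenueID, Year} has no BCNF violation.

{Affiliation, PaperID, VenueID, Year}; {Country, VenueID}; {Editor, PaperID, Score}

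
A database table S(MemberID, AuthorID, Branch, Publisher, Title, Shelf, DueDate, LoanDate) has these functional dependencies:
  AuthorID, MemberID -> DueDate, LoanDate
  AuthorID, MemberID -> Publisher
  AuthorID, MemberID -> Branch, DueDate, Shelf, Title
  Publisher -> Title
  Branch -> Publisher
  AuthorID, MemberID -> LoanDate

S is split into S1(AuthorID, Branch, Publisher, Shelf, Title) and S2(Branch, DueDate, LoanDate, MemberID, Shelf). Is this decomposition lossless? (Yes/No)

The shared attributes are {Branch, Shelf} and {Branch, Shelf}⁺ = {Branch, Publisher, Shelf, Title}.
Neither S1 nor S2 is contained in that closure, so the decomposition is lossy.

No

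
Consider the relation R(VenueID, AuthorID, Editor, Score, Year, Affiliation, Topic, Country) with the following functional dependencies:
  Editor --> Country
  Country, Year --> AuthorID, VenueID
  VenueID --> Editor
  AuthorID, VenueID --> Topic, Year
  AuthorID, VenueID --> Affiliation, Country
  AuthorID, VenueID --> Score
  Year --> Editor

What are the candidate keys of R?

Closure of {Year} is {Affiliation, AuthorID, Country, Editor, Score, Topic, VenueID, Year}, the whole schema; {Year} is a candidate key.
Closure of {AuthorID, VenueID} is {Affiliation, AuthorID, Country, Editor, Score, Topic, VenueID, Year}, the whole schema; {AuthorID, VenueID} is a candidate key.
These are minimal and exhaustive — every other superkey contains one of them.

{AuthorID, VenueID}, {Year}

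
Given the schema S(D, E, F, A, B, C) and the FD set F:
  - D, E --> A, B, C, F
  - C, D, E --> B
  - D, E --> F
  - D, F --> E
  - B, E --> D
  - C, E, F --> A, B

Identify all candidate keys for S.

{B, E}, {C, E, F}, {D, E}, {D, F}

{B, E} is a candidate key since {B, E}⁺ = {A, B, C, D, E, F} covers every attribute.
{D, E} is a candidate key since {D, E}⁺ = {A, B, C, D, E, F} covers every attribute.
{D, F} is a candidate key since {D, F}⁺ = {A, B, C, D, E, F} covers every attribute.
{C, E, F} is a candidate key since {C, E, F}⁺ = {A, B, C, D, E, F} covers every attribute.
Any other superkey properly contains one of these, so there are no further candidate keys.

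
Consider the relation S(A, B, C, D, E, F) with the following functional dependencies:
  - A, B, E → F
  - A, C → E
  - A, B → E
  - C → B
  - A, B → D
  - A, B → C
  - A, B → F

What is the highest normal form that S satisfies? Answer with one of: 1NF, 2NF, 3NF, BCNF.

3NF

Candidate keys: {A, B}, {A, C}. Prime attributes: {A, B, C}.
C → B: {C}⁺ = {B, C}, which is not all of the attributes, so the left side is not a superkey — BCNF is violated.
But every attribute on its right side ({B}) is prime, and the same holds for every other non-superkey FD, so 3NF still holds.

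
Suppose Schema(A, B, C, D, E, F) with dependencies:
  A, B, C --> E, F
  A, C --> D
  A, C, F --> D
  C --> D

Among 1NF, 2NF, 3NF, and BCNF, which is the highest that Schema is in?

1NF

Candidate key: {A, B, C}. Prime attributes: {A, B, C}.
A, C --> D: {A, C}⁺ = {A, C, D}, which is not all of the attributes, so the left side is not a superkey — BCNF is violated.
A, C --> D determines the non-prime attribute {D} from a non-superkey — 3NF is violated.
The proper key subset {C} of {A, B, C} determines non-prime {D}, so the relation is not even in 2NF.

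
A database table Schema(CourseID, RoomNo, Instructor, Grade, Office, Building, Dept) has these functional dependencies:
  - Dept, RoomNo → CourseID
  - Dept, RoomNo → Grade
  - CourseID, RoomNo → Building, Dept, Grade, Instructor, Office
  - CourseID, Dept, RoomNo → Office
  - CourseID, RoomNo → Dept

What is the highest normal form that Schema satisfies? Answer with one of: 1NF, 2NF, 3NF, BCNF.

BCNF

Candidate keys: {CourseID, RoomNo}, {Dept, RoomNo}. Prime attributes: {CourseID, Dept, RoomNo}.
The left-hand side of every FD is a superkey, so BCNF is satisfied.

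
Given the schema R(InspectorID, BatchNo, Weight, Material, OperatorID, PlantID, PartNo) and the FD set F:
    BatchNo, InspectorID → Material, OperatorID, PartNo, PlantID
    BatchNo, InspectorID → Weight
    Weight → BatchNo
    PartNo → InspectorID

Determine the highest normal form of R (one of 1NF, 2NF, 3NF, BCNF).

Candidate keys: {BatchNo, InspectorID}, {BatchNo, PartNo}, {InspectorID, Weight}, {PartNo, Weight}. Prime attributes: {BatchNo, InspectorID, PartNo, Weight}.
Weight → BatchNo breaks BCNF: {Weight}⁺ = {BatchNo, Weight}, so {Weight} is not a superkey.
But every attribute on its right side ({BatchNo}) is prime, and the same holds for every other non-superkey FD, so 3NF still holds.

3NF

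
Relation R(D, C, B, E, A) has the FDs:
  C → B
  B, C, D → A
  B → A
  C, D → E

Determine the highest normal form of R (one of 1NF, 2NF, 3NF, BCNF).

Candidate key: {C, D}. Prime attributes: {C, D}.
For C → B we have {C}⁺ = {A, B, C}; {C} is not a superkey, so BCNF fails.
C → B has non-prime {B} on the right and a non-superkey on the left, so 3NF fails.
The proper key subset {C} of {C, D} determines non-prime {A, B}, so the relation is not even in 2NF.

1NF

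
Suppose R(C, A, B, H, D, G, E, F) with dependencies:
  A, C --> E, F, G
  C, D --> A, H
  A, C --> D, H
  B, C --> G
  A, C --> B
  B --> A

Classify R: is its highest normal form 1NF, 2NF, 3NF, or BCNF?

Candidate keys: {A, C}, {B, C}, {C, D}. Prime attributes: {A, B, C, D}.
B --> A: {B}⁺ = {A, B}, which is not all of the attributes, so the left side is not a superkey — BCNF is violated.
But every attribute on its right side ({A}) is prime, and the same holds for every other non-superkey FD, so 3NF still holds.

3NF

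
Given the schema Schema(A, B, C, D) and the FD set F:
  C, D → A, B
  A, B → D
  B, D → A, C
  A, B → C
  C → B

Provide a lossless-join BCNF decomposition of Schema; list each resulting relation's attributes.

Candidate keys of the original relation: {A, B}, {A, C}, {B, D}, {C, D}.
In {A, B, C, D}, {C} is not a superkey ({C}⁺ restricted to this set is {B, C}), so split on C → B into {B, C} and {A, C, D}.
{B, C} is in BCNF.
{A, C, D} is in BCNF.

{A, C, D}; {B, C}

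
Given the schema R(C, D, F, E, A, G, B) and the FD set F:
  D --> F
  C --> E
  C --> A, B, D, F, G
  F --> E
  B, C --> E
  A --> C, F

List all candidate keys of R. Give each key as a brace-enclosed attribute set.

Closure of {A} is {A, B, C, D, E, F, G}, the whole schema; {A} is a candidate key.
Closure of {C} is {A, B, C, D, E, F, G}, the whole schema; {C} is a candidate key.
Any other superkey properly contains one of these, so there are no further candidate keys.

{A}, {C}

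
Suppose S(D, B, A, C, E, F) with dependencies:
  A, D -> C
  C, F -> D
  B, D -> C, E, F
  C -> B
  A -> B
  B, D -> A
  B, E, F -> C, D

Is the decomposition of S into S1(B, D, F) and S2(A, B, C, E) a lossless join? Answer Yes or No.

No

The shared attributes are {B} and {B}⁺ = {B}.
S1 ⊄ {B} and S2 ⊄ {B}, so the split is lossy.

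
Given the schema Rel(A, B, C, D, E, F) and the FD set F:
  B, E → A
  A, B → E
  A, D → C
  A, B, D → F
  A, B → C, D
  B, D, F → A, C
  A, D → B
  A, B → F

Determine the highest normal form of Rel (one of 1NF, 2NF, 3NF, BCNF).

Candidate keys: {A, B}, {A, D}, {B, D, F}, {B, E}. Prime attributes: {A, B, D, E, F}.
The left-hand side of every FD is a superkey, so BCNF is satisfied.

BCNF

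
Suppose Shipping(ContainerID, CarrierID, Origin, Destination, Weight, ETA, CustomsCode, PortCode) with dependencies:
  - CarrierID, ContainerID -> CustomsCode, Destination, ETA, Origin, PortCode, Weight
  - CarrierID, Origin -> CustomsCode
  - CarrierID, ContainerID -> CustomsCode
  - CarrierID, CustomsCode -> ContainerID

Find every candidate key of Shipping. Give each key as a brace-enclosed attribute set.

Attributes never on any right-hand side: {CarrierID} — every candidate key must contain it.
{CarrierID, ContainerID} is a candidate key since {CarrierID, ContainerID}⁺ = {CarrierID, ContainerID, CustomsCode, Destination, ETA, Origin, PortCode, Weight} covers every attribute.
{CarrierID, CustomsCode} is a candidate key since {CarrierID, CustomsCode}⁺ = {CarrierID, ContainerID, CustomsCode, Destination, ETA, Origin, PortCode, Weight} covers every attribute.
{CarrierID, Origin} is a candidate key since {CarrierID, Origin}⁺ = {CarrierID, ContainerID, CustomsCode, Destination, ETA, Origin, PortCode, Weight} covers every attribute.
These are minimal and exhaustive — every other superkey contains one of them.

{CarrierID, ContainerID}, {CarrierID, CustomsCode}, {CarrierID, Origin}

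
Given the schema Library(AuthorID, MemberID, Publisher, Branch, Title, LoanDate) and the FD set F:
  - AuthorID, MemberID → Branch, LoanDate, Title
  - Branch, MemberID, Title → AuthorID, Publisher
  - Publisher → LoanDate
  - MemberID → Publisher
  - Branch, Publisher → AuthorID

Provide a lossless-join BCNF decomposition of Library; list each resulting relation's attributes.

Candidate keys of the original relation: {AuthorID, MemberID}, {Branch, MemberID}.
{AuthorID, Branch, LoanDate, MemberID, Publisher, Title}: {Publisher} determines {LoanDate, Publisher} here but is not a superkey — split on Publisher → LoanDate, giving {LoanDate, Publisher} and {AuthorID, Branch, MemberID, Publisher, Title}.
{LoanDate, Publisher} has no BCNF violation.
{AuthorID, Branch, MemberID, Publisher, Title}: {MemberID} determines {MemberID, Publisher} here but is not a superkey — split on MemberID → Publisher, giving {MemberID, Publisher} and {AuthorID, Branch, MemberID, Title}.
{MemberID, Publisher} has no BCNF violation.
{AuthorID, Branch, MemberID, Title} has no BCNF violation.

{AuthorID, Branch, MemberID, Title}; {LoanDate, Publisher}; {MemberID, Publisher}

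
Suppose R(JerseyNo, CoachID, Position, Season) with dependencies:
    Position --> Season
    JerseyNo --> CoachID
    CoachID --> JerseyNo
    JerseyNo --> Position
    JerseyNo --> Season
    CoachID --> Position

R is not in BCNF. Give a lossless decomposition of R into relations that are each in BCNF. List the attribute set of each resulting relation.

Candidate keys of the original relation: {CoachID}, {JerseyNo}.
Within {CoachID, JerseyNo, Position, Season}: {Position}⁺ ∩ {CoachID, JerseyNo, Position, Season} = {Position, Season}, not the whole set, so Position --> Season violates BCNF; decompose into {Position, Season} and {CoachID, JerseyNo, Position}.
{Position, Season} has no BCNF violation.
{CoachID, JerseyNo, Position} has no BCNF violation.

{CoachID, JerseyNo, Position}; {Position, Season}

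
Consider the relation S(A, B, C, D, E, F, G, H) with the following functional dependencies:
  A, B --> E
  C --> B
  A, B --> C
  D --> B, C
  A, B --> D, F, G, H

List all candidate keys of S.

{A} never appears on the right of any FD, so every key must include it.
{A, B}⁺ = {A, B, C, D, E, F, G, H}, which is every attribute, so {A, B} is a candidate key.
{A, C}⁺ = {A, B, C, D, E, F, G, H}, which is every attribute, so {A, C} is a candidate key.
{A, D}⁺ = {A, B, C, D, E, F, G, H}, which is every attribute, so {A, D} is a candidate key.
These are minimal and exhaustive — every other superkey contains one of them.

{A, B}, {A, C}, {A, D}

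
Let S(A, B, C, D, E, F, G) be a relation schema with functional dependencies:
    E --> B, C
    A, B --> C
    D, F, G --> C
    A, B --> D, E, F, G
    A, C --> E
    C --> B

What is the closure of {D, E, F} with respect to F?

Start with {D, E, F}.
E --> B, C applies; add {B, C} → now {B, C, D, E, F}.
No further FD applies.

{B, C, D, E, F}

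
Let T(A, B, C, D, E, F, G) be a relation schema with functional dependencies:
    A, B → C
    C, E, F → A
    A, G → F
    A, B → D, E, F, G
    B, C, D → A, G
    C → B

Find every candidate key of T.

{A, B}, {A, C}, {C, D}, {C, E, F}

{A, B}⁺ = {A, B, C, D, E, F, G}, which is every attribute, so {A, B} is a candidate key.
{A, C}⁺ = {A, B, C, D, E, F, G}, which is every attribute, so {A, C} is a candidate key.
{C, D}⁺ = {A, B, C, D, E, F, G}, which is every attribute, so {C, D} is a candidate key.
{C, E, F}⁺ = {A, B, C, D, E, F, G}, which is every attribute, so {C, E, F} is a candidate key.
No proper subset of any of these is a key, and no other minimal superkey exists.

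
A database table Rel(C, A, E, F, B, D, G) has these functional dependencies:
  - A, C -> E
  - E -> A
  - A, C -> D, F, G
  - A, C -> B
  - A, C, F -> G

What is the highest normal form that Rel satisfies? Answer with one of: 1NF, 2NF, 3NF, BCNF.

3NF

Candidate keys: {A, C}, {C, E}. Prime attributes: {A, C, E}.
E -> A breaks BCNF: {E}⁺ = {A, E}, so {E} is not a superkey.
But every attribute on its right side ({A}) is prime, and the same holds for every other non-superkey FD, so 3NF still holds.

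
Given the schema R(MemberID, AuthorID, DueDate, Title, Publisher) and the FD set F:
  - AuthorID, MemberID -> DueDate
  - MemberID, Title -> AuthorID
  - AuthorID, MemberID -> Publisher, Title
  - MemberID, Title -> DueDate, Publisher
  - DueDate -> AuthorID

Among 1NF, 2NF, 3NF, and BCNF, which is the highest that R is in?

Candidate keys: {AuthorID, MemberID}, {DueDate, MemberID}, {MemberID, Title}. Prime attributes: {AuthorID, DueDate, MemberID, Title}.
For DueDate -> AuthorID we have {DueDate}⁺ = {AuthorID, DueDate}; {DueDate} is not a superkey, so BCNF fails.
Its right-hand attributes {AuthorID} are all prime, as are those of every other non-superkey FD — the relation is in 3NF.

3NF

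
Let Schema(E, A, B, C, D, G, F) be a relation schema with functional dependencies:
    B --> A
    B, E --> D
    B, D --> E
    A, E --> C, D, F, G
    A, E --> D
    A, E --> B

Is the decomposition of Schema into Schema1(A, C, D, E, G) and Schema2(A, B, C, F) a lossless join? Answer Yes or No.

Common attributes: {A, C}; their closure is {A, C}.
Neither Schema1 nor Schema2 is contained in that closure, so the decomposition is lossy.

No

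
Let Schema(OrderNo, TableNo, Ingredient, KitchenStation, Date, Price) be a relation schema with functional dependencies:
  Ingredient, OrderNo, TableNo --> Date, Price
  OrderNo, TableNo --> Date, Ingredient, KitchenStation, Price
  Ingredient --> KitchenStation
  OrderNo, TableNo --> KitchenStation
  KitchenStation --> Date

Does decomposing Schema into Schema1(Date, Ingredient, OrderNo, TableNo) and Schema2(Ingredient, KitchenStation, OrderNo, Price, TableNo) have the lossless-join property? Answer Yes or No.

Yes

Common attributes: {Ingredient, OrderNo, TableNo}; their closure is {Date, Ingredient, KitchenStation, OrderNo, Price, TableNo}.
Schema1 is contained in that closure, so Schema1 ∩ Schema2 --> Schema1 holds and the join is lossless.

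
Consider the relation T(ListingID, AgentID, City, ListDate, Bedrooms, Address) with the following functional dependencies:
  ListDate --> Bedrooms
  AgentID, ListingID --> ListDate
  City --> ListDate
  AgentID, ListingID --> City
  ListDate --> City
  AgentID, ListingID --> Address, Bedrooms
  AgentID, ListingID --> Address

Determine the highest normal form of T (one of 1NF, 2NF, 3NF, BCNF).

2NF

Candidate key: {AgentID, ListingID}. Prime attributes: {AgentID, ListingID}.
ListDate --> Bedrooms: {ListDate}⁺ = {Bedrooms, City, ListDate}, which is not all of the attributes, so the left side is not a superkey — BCNF is violated.
ListDate --> Bedrooms determines the non-prime attribute {Bedrooms} from a non-superkey — 3NF is violated.
No proper subset of a key has a non-prime attribute in its closure, so there is no partial dependency; 2NF holds.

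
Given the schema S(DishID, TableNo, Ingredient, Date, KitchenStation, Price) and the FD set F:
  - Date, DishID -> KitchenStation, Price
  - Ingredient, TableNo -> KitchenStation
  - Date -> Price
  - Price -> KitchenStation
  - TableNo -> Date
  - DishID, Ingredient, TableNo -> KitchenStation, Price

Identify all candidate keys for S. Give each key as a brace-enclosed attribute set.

{DishID, Ingredient, TableNo}

No FD produces {DishID, Ingredient, TableNo}, so they must be in every candidate key.
Closure of {DishID, Ingredient, TableNo} is {Date, DishID, Ingredient, KitchenStation, Price, TableNo}, the whole schema; {DishID, Ingredient, TableNo} is a candidate key.
No smaller or unrelated set reaches every attribute, so there are no other keys.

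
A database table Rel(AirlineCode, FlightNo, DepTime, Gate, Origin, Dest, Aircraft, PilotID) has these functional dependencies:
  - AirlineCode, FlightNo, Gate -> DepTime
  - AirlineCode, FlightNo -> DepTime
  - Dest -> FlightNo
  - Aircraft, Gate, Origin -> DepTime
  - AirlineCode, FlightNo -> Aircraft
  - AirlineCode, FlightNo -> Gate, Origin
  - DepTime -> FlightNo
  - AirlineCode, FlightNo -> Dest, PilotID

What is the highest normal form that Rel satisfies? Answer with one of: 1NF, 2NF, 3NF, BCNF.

Candidate keys: {Aircraft, AirlineCode, Gate, Origin}, {AirlineCode, DepTime}, {AirlineCode, Dest}, {AirlineCode, FlightNo}. Prime attributes: {Aircraft, AirlineCode, DepTime, Dest, FlightNo, Gate, Origin}.
Dest -> FlightNo: {Dest}⁺ = {Dest, FlightNo}, which is not all of the attributes, so the left side is not a superkey — BCNF is violated.
Its right-hand attributes {FlightNo} are all prime, as are those of every other non-superkey FD — the relation is in 3NF.

3NF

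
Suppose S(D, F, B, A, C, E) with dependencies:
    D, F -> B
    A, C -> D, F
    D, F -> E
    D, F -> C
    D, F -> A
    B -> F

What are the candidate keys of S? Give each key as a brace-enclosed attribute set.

Closure of {A, C} is {A, B, C, D, E, F}, the whole schema; {A, C} is a candidate key.
Closure of {B, D} is {A, B, C, D, E, F}, the whole schema; {B, D} is a candidate key.
Closure of {D, F} is {A, B, C, D, E, F}, the whole schema; {D, F} is a candidate key.
These are minimal and exhaustive — every other superkey contains one of them.

{A, C}, {B, D}, {D, F}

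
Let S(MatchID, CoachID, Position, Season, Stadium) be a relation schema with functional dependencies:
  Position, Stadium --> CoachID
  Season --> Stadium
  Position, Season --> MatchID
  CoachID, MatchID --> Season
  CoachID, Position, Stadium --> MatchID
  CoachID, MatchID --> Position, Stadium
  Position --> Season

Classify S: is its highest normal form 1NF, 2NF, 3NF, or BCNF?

Candidate keys: {CoachID, MatchID}, {Position}. Prime attributes: {CoachID, MatchID, Position}.
Season --> Stadium: {Season}⁺ = {Season, Stadium}, which is not all of the attributes, so the left side is not a superkey — BCNF is violated.
Because {Stadium} is non-prime and the left side of Season --> Stadium is not a superkey, the relation is not in 3NF.
No non-prime attribute depends on a proper subset of any candidate key, so 2NF holds.

2NF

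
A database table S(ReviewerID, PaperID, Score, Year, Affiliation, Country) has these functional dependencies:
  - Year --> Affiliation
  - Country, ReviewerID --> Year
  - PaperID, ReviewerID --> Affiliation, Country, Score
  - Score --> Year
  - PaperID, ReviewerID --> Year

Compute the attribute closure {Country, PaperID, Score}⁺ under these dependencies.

{Affiliation, Country, PaperID, Score, Year}

Start with {Country, PaperID, Score}.
Score --> Year applies; add {Year} → now {Country, PaperID, Score, Year}.
Year --> Affiliation applies; add {Affiliation} → now {Affiliation, Country, PaperID, Score, Year}.
No further FD applies.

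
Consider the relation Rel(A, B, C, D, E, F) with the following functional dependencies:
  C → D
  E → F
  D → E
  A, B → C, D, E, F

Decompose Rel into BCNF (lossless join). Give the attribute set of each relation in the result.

Candidate key of the original relation: {A, B}.
In {A, B, C, D, E, F}, {C} is not a superkey ({C}⁺ restricted to this set is {C, D, E, F}), so split on C → D, E, F into {C, D, E, F} and {A, B, C}.
In {C, D, E, F}, {E} is not a superkey ({E}⁺ restricted to this set is {E, F}), so split on E → F into {E, F} and {C, D, E}.
{E, F}: every determinant is a superkey — BCNF.
In {C, D, E}, {D} is not a superkey ({D}⁺ restricted to this set is {D, E}), so split on D → E into {D, E} and {C, D}.
{D, E}: every determinant is a superkey — BCNF.
{C, D}: every determinant is a superkey — BCNF.
{A, B, C}: every determinant is a superkey — BCNF.

{A, B, C}; {C, D}; {D, E}; {E, F}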